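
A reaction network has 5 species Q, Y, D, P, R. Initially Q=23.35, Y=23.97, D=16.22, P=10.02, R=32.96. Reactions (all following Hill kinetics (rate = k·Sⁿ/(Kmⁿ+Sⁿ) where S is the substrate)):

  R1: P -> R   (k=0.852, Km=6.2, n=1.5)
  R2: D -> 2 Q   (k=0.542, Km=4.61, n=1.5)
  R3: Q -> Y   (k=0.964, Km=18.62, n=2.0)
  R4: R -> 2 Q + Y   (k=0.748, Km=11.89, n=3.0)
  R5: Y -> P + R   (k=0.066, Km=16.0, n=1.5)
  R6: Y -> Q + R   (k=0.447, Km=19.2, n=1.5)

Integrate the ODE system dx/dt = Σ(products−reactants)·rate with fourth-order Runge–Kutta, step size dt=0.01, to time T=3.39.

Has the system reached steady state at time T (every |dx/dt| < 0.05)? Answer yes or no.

Steady state at T: no

RK4 with dt=0.01: 339 steps to T=3.39. Trajectory (selected grid times):
t=0.00: Q=23.35 Y=23.97 D=16.22 P=10.02 R=32.96
t=0.38: Q=24.12 Y=24.35 D=16.04 P=9.82 R=33.02
t=0.75: Q=24.87 Y=24.73 D=15.87 P=9.63 R=33.08
t=1.13: Q=25.63 Y=25.12 D=15.69 P=9.43 R=33.14
t=1.51: Q=26.39 Y=25.52 D=15.51 P=9.24 R=33.19
t=1.88: Q=27.13 Y=25.90 D=15.34 P=9.05 R=33.25
t=2.26: Q=27.88 Y=26.31 D=15.16 P=8.86 R=33.30
t=2.64: Q=28.62 Y=26.71 D=14.99 P=8.68 R=33.36
t=3.01: Q=29.34 Y=27.11 D=14.82 P=8.50 R=33.41
t=3.39: Q=30.08 Y=27.52 D=14.64 P=8.32 R=33.46
Rates at T: R1=0.5184, R2=0.4606, R3=0.6970, R4=0.7159, R5=0.0457, R6=0.2824
dx/dt at T (Σ net stoichiometry × rate): Q=+1.9384, Y=+1.0847, D=-0.4606, P=-0.4727, R=+0.1307
Largest |dx/dt| is |+1.9384| (Q) ≥ 0.05 → not steady.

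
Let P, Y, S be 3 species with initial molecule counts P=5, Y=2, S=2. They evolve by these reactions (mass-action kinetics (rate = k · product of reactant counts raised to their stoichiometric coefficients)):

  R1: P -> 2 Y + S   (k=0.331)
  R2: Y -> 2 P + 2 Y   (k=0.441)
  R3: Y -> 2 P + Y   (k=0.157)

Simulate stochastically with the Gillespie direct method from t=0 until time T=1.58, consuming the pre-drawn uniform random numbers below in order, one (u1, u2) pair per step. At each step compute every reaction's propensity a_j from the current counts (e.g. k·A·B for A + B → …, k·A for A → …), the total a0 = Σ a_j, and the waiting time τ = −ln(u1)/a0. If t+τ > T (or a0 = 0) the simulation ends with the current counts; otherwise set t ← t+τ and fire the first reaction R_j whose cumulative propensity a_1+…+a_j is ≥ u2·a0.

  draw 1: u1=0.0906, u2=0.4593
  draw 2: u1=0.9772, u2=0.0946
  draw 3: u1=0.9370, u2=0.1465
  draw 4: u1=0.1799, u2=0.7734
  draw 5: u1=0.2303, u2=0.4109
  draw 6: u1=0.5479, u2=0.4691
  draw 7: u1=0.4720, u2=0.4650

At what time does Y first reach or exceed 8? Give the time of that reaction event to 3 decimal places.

Threshold first reached at t = 0.863

t=0.000: P=5 Y=2 S=2
Draw 1: a1=1.655, a2=0.882, a3=0.314, a0=2.851; τ=−ln(0.0906)/2.851=0.842 → t=0.842; u2·a0=0.4593·2.851=1.309 ≤ a1=1.655 → R1 fires; P=4 Y=4 S=3
Draw 2: a1=1.324, a2=1.764, a3=0.628, a0=3.716; τ=−ln(0.9772)/3.716=0.006 → t=0.848; u2·a0=0.0946·3.716=0.352 ≤ a1=1.324 → R1 fires; P=3 Y=6 S=4
Draw 3: a1=0.993, a2=2.646, a3=0.942, a0=4.581; τ=−ln(0.9370)/4.581=0.014 → t=0.863; u2·a0=0.1465·4.581=0.671 ≤ a1=0.993 → R1 fires; P=2 Y=8 S=5
Draw 4: a1=0.662, a2=3.528, a3=1.256, a0=5.446; τ=−ln(0.1799)/5.446=0.315 → t=1.178; u2·a0=0.7734·5.446=4.212; a1+a2=4.190 < 4.212 ≤ a1+…+a3=5.446 → R3 fires; P=4 Y=8 S=5
Draw 5: a1=1.324, a2=3.528, a3=1.256, a0=6.108; τ=−ln(0.2303)/6.108=0.240 → t=1.418; u2·a0=0.4109·6.108=2.510; a1=1.324 < 2.510 ≤ a1+a2=4.852 → R2 fires; P=6 Y=9 S=5
Draw 6: a1=1.986, a2=3.969, a3=1.413, a0=7.368; τ=−ln(0.5479)/7.368=0.082 → t=1.500; u2·a0=0.4691·7.368=3.456; a1=1.986 < 3.456 ≤ a1+a2=5.955 → R2 fires; P=8 Y=10 S=5
Draw 7: a1=2.648, a2=4.410, a3=1.570, a0=8.628; τ=−ln(0.4720)/8.628=0.087 → t=1.587 > T=1.58: stop.
Y first becomes ≥ 8 when it reaches 8 at the event at t=0.863.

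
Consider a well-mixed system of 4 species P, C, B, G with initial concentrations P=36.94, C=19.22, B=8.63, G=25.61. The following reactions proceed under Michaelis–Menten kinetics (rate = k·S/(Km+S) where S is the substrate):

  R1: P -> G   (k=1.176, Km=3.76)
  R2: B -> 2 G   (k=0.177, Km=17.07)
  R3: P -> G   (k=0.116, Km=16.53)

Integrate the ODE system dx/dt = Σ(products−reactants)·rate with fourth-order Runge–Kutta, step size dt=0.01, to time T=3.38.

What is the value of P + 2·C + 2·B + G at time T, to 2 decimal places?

Value at T = 118.25

Check how each reaction changes W = P + 2·C + 2·B + G (weight of products minus weight of reactants):
R1: P -> G: (1·1) − (1·1) = 1 − 1 = 0
R2: B -> 2 G: (1·2) − (2·1) = 2 − 2 = 0
R3: P -> G: (1·1) − (1·1) = 1 − 1 = 0
Every reaction leaves W unchanged, so W is conserved and no simulation is needed: W(T) = W(0) = 36.94 + 2·19.22 + 2·8.63 + 25.61 = 118.25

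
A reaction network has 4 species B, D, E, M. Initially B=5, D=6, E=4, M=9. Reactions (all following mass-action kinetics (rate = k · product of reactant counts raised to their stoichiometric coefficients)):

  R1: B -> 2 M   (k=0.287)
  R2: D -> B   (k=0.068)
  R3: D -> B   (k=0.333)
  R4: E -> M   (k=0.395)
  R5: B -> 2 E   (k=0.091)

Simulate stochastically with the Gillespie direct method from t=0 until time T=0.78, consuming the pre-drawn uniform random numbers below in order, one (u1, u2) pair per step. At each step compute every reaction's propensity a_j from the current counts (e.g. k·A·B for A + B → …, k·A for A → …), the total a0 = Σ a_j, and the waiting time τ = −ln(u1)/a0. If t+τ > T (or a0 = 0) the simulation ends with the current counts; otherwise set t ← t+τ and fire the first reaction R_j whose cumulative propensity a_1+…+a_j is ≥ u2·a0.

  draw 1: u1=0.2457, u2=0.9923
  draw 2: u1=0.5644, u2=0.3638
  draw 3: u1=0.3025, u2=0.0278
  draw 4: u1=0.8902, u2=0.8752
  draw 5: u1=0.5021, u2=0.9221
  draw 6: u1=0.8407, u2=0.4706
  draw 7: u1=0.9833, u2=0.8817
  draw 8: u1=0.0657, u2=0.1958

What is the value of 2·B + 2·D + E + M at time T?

Check how each reaction changes W = 2·B + 2·D + E + M (weight of products minus weight of reactants):
R1: B -> 2 M: (1·2) − (2·1) = 2 − 2 = 0
R2: D -> B: (2·1) − (2·1) = 2 − 2 = 0
R3: D -> B: (2·1) − (2·1) = 2 − 2 = 0
R4: E -> M: (1·1) − (1·1) = 1 − 1 = 0
R5: B -> 2 E: (1·2) − (2·1) = 2 − 2 = 0
Every reaction leaves W unchanged, so W is conserved and no simulation is needed: W(T) = W(0) = 2·5 + 2·6 + 4 + 9 = 35

Value at T = 35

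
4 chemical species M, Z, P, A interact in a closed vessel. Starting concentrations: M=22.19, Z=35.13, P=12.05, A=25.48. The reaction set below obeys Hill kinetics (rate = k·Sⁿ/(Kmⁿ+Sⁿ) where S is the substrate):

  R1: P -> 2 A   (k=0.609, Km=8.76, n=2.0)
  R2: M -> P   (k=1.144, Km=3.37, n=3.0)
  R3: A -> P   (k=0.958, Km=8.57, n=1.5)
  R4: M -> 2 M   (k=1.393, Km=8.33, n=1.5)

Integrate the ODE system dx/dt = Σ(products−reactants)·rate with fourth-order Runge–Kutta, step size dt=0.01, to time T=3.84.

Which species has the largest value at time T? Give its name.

RK4 with dt=0.01: 384 steps to T=3.84. Trajectory (selected grid times):
t=0.00: M=22.19 Z=35.13 P=12.05 A=25.48
t=0.43: M=22.19 Z=35.13 P=12.71 A=25.48
t=0.85: M=22.18 Z=35.13 P=13.35 A=25.50
t=1.28: M=22.18 Z=35.13 P=14.00 A=25.53
t=1.71: M=22.18 Z=35.13 P=14.64 A=25.56
t=2.13: M=22.17 Z=35.13 P=15.27 A=25.61
t=2.56: M=22.17 Z=35.13 P=15.91 A=25.66
t=2.99: M=22.17 Z=35.13 P=16.54 A=25.72
t=3.41: M=22.16 Z=35.13 P=17.15 A=25.78
t=3.84: M=22.16 Z=35.13 P=17.78 A=25.86
At T=3.84: M=22.16 Z=35.13 P=17.78 A=25.86; the largest is Z.

Dominant species at T: Z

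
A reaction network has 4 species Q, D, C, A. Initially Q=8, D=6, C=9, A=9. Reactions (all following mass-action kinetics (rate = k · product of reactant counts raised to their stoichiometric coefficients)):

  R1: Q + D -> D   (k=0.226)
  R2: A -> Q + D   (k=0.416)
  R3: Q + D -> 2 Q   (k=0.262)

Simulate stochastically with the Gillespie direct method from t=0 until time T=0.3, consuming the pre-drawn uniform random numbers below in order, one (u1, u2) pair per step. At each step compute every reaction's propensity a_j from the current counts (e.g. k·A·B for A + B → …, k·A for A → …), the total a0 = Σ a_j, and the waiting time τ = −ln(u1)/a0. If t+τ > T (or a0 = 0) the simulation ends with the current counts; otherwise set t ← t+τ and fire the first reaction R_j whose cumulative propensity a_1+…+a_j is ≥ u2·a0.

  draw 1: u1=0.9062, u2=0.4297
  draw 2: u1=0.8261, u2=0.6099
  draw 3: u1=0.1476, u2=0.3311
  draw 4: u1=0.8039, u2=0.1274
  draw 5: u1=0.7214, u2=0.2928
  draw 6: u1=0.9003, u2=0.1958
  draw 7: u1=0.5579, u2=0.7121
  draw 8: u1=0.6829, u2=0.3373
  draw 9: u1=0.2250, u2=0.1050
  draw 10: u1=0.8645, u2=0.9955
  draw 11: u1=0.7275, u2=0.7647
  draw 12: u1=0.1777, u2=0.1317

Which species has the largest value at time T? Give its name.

Dominant species at T: C

t=0.000: Q=8 D=6 C=9 A=9
Draw 1: a1=10.848, a2=3.744, a3=12.576, a0=27.168; τ=−ln(0.9062)/27.168=0.004 → t=0.004; u2·a0=0.4297·27.168=11.674; a1=10.848 < 11.674 ≤ a1+a2=14.592 → R2 fires; Q=9 D=7 C=9 A=8
Draw 2: a1=14.238, a2=3.328, a3=16.506, a0=34.072; τ=−ln(0.8261)/34.072=0.006 → t=0.009; u2·a0=0.6099·34.072=20.781; a1+a2=17.566 < 20.781 ≤ a1+…+a3=34.072 → R3 fires; Q=10 D=6 C=9 A=8
Draw 3: a1=13.560, a2=3.328, a3=15.720, a0=32.608; τ=−ln(0.1476)/32.608=0.059 → t=0.068; u2·a0=0.3311·32.608=10.797 ≤ a1=13.560 → R1 fires; Q=9 D=6 C=9 A=8
Draw 4: a1=12.204, a2=3.328, a3=14.148, a0=29.680; τ=−ln(0.8039)/29.680=0.007 → t=0.075; u2·a0=0.1274·29.680=3.781 ≤ a1=12.204 → R1 fires; Q=8 D=6 C=9 A=8
Draw 5: a1=10.848, a2=3.328, a3=12.576, a0=26.752; τ=−ln(0.7214)/26.752=0.012 → t=0.087; u2·a0=0.2928·26.752=7.833 ≤ a1=10.848 → R1 fires; Q=7 D=6 C=9 A=8
Draw 6: a1=9.492, a2=3.328, a3=11.004, a0=23.824; τ=−ln(0.9003)/23.824=0.004 → t=0.092; u2·a0=0.1958·23.824=4.665 ≤ a1=9.492 → R1 fires; Q=6 D=6 C=9 A=8
Draw 7: a1=8.136, a2=3.328, a3=9.432, a0=20.896; τ=−ln(0.5579)/20.896=0.028 → t=0.120; u2·a0=0.7121·20.896=14.880; a1+a2=11.464 < 14.880 ≤ a1+…+a3=20.896 → R3 fires; Q=7 D=5 C=9 A=8
Draw 8: a1=7.910, a2=3.328, a3=9.170, a0=20.408; τ=−ln(0.6829)/20.408=0.019 → t=0.138; u2·a0=0.3373·20.408=6.884 ≤ a1=7.910 → R1 fires; Q=6 D=5 C=9 A=8
Draw 9: a1=6.780, a2=3.328, a3=7.860, a0=17.968; τ=−ln(0.2250)/17.968=0.083 → t=0.222; u2·a0=0.1050·17.968=1.887 ≤ a1=6.780 → R1 fires; Q=5 D=5 C=9 A=8
Draw 10: a1=5.650, a2=3.328, a3=6.550, a0=15.528; τ=−ln(0.8645)/15.528=0.009 → t=0.231; u2·a0=0.9955·15.528=15.458; a1+a2=8.978 < 15.458 ≤ a1+…+a3=15.528 → R3 fires; Q=6 D=4 C=9 A=8
Draw 11: a1=5.424, a2=3.328, a3=6.288, a0=15.040; τ=−ln(0.7275)/15.040=0.021 → t=0.252; u2·a0=0.7647·15.040=11.501; a1+a2=8.752 < 11.501 ≤ a1+…+a3=15.040 → R3 fires; Q=7 D=3 C=9 A=8
Draw 12: a1=4.746, a2=3.328, a3=5.502, a0=13.576; τ=−ln(0.1777)/13.576=0.127 → t=0.379 > T=0.3: stop.
At T=0.3: Q=7 D=3 C=9 A=8; the largest is C.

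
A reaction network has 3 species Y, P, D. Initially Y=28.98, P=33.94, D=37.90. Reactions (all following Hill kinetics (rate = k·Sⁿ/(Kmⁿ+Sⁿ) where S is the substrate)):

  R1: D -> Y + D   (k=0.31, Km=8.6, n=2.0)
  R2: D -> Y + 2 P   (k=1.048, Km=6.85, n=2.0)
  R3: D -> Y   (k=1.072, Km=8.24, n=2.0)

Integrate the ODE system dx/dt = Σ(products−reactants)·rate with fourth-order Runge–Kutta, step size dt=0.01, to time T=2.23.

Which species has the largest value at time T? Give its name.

RK4 with dt=0.01: 223 steps to T=2.23. Trajectory (selected grid times):
t=0.00: Y=28.98 P=33.94 D=37.90
t=0.25: Y=29.56 P=34.45 D=37.39
t=0.50: Y=30.15 P=34.95 D=36.88
t=0.74: Y=30.70 P=35.44 D=36.39
t=0.99: Y=31.28 P=35.95 D=35.89
t=1.24: Y=31.87 P=36.45 D=35.38
t=1.49: Y=32.44 P=36.96 D=34.87
t=1.73: Y=33.00 P=37.44 D=34.39
t=1.98: Y=33.58 P=37.94 D=33.88
t=2.23: Y=34.16 P=38.45 D=33.38
At T=2.23: Y=34.16 P=38.45 D=33.38; the largest is P.

Dominant species at T: P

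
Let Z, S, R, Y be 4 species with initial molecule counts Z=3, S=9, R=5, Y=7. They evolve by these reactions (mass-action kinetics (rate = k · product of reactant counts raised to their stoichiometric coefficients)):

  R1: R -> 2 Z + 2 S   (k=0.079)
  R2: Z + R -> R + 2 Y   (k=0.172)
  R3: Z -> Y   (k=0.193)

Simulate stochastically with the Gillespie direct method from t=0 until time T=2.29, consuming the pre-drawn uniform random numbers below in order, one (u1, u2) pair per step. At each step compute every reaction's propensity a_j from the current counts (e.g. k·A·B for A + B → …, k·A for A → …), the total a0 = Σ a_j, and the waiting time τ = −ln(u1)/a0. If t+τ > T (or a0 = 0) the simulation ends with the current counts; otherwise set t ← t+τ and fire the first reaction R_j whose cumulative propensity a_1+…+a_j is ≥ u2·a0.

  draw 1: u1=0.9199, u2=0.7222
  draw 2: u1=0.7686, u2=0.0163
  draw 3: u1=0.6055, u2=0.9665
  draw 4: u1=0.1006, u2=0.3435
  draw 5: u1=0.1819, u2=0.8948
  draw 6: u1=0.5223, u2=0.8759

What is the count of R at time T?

R at T = 4

t=0.000: Z=3 S=9 R=5 Y=7
Draw 1: a1=0.395, a2=2.580, a3=0.579, a0=3.554; τ=−ln(0.9199)/3.554=0.023 → t=0.023; u2·a0=0.7222·3.554=2.567; a1=0.395 < 2.567 ≤ a1+a2=2.975 → R2 fires; Z=2 S=9 R=5 Y=9
Draw 2: a1=0.395, a2=1.720, a3=0.386, a0=2.501; τ=−ln(0.7686)/2.501=0.105 → t=0.129; u2·a0=0.0163·2.501=0.041 ≤ a1=0.395 → R1 fires; Z=4 S=11 R=4 Y=9
Draw 3: a1=0.316, a2=2.752, a3=0.772, a0=3.840; τ=−ln(0.6055)/3.840=0.131 → t=0.259; u2·a0=0.9665·3.840=3.711; a1+a2=3.068 < 3.711 ≤ a1+…+a3=3.840 → R3 fires; Z=3 S=11 R=4 Y=10
Draw 4: a1=0.316, a2=2.064, a3=0.579, a0=2.959; τ=−ln(0.1006)/2.959=0.776 → t=1.036; u2·a0=0.3435·2.959=1.016; a1=0.316 < 1.016 ≤ a1+a2=2.380 → R2 fires; Z=2 S=11 R=4 Y=12
Draw 5: a1=0.316, a2=1.376, a3=0.386, a0=2.078; τ=−ln(0.1819)/2.078=0.820 → t=1.856; u2·a0=0.8948·2.078=1.859; a1+a2=1.692 < 1.859 ≤ a1+…+a3=2.078 → R3 fires; Z=1 S=11 R=4 Y=13
Draw 6: a1=0.316, a2=0.688, a3=0.193, a0=1.197; τ=−ln(0.5223)/1.197=0.543 → t=2.398 > T=2.29: stop.
Read off R at T=2.29: 4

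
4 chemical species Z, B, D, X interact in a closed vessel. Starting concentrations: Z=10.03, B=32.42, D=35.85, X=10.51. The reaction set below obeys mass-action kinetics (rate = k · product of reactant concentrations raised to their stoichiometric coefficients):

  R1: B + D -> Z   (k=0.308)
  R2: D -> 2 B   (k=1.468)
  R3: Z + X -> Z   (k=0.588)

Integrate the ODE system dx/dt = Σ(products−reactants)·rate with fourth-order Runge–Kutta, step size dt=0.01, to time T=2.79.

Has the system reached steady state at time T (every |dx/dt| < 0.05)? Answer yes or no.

RK4 with dt=0.01: 279 steps to T=2.79. Trajectory (selected grid times):
t=0.00: Z=10.03 B=32.42 D=35.85 X=10.51
t=0.31: Z=37.03 B=16.61 D=3.26 X=0.05
t=0.62: Z=39.20 B=15.72 D=0.45 X=0.00
t=0.93: Z=39.49 B=15.61 D=0.06 X=0.00
t=1.24: Z=39.53 B=15.59 D=0.01 X=0.00
t=1.55: Z=39.54 B=15.59 D=0.00 X=0.00
t=1.86: Z=39.54 B=15.59 D=0.00 X=0.00
t=2.17: Z=39.54 B=15.59 D=0.00 X=0.00
t=2.48: Z=39.54 B=15.59 D=0.00 X=0.00
t=2.79: Z=39.54 B=15.59 D=0.00 X=0.00
Rates at T: R1=0.0000, R2=0.0000, R3=0.0000
dx/dt at T (Σ net stoichiometry × rate): Z=+0.0000, B=-0.0000, D=-0.0000, X=-0.0000
Largest |dx/dt| is |-0.0000| (D) < 0.05 → steady.

Steady state at T: yes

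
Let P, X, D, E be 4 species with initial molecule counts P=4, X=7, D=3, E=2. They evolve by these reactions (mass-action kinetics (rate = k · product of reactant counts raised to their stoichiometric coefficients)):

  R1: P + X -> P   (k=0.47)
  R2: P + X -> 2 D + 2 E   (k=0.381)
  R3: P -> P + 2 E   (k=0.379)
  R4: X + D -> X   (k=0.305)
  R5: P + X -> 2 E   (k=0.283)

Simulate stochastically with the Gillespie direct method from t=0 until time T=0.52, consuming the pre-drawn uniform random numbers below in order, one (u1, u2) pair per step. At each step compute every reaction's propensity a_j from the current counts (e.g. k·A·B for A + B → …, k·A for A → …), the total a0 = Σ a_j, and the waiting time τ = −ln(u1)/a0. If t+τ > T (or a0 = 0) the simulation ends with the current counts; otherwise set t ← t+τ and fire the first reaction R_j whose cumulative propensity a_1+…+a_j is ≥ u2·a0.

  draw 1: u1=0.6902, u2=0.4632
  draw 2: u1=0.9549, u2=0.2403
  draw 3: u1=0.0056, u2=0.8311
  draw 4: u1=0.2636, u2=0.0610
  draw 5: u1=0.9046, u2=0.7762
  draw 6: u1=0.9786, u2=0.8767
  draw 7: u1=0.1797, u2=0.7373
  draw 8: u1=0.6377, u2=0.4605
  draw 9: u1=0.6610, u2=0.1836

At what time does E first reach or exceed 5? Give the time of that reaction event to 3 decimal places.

t=0.000: P=4 X=7 D=3 E=2
Draw 1: a1=13.160, a2=10.668, a3=1.516, a4=6.405, a5=7.924, a0=39.673; τ=−ln(0.6902)/39.673=0.009 → t=0.009; u2·a0=0.4632·39.673=18.377; a1=13.160 < 18.377 ≤ a1+a2=23.828 → R2 fires; P=3 X=6 D=5 E=4
Draw 2: a1=8.460, a2=6.858, a3=1.137, a4=9.150, a5=5.094, a0=30.699; τ=−ln(0.9549)/30.699=0.002 → t=0.011; u2·a0=0.2403·30.699=7.377 ≤ a1=8.460 → R1 fires; P=3 X=5 D=5 E=4
Draw 3: a1=7.050, a2=5.715, a3=1.137, a4=7.625, a5=4.245, a0=25.772; τ=−ln(0.0056)/25.772=0.201 → t=0.212; u2·a0=0.8311·25.772=21.419; a1+…+a3=13.902 < 21.419 ≤ a1+…+a4=21.527 → R4 fires; P=3 X=5 D=4 E=4
Draw 4: a1=7.050, a2=5.715, a3=1.137, a4=6.100, a5=4.245, a0=24.247; τ=−ln(0.2636)/24.247=0.055 → t=0.267; u2·a0=0.0610·24.247=1.479 ≤ a1=7.050 → R1 fires; P=3 X=4 D=4 E=4
Draw 5: a1=5.640, a2=4.572, a3=1.137, a4=4.880, a5=3.396, a0=19.625; τ=−ln(0.9046)/19.625=0.005 → t=0.272; u2·a0=0.7762·19.625=15.233; a1+…+a3=11.349 < 15.233 ≤ a1+…+a4=16.229 → R4 fires; P=3 X=4 D=3 E=4
Draw 6: a1=5.640, a2=4.572, a3=1.137, a4=3.660, a5=3.396, a0=18.405; τ=−ln(0.9786)/18.405=0.001 → t=0.273; u2·a0=0.8767·18.405=16.136; a1+…+a4=15.009 < 16.136 ≤ a1+…+a5=18.405 → R5 fires; P=2 X=3 D=3 E=6
Draw 7: a1=2.820, a2=2.286, a3=0.758, a4=2.745, a5=1.698, a0=10.307; τ=−ln(0.1797)/10.307=0.167 → t=0.440; u2·a0=0.7373·10.307=7.599; a1+…+a3=5.864 < 7.599 ≤ a1+…+a4=8.609 → R4 fires; P=2 X=3 D=2 E=6
Draw 8: a1=2.820, a2=2.286, a3=0.758, a4=1.830, a5=1.698, a0=9.392; τ=−ln(0.6377)/9.392=0.048 → t=0.488; u2·a0=0.4605·9.392=4.325; a1=2.820 < 4.325 ≤ a1+a2=5.106 → R2 fires; P=1 X=2 D=4 E=8
Draw 9: a1=0.940, a2=0.762, a3=0.379, a4=2.440, a5=0.566, a0=5.087; τ=−ln(0.6610)/5.087=0.081 → t=0.569 > T=0.52: stop.
E first becomes ≥ 5 when it reaches 6 at the event at t=0.273.

Threshold first reached at t = 0.273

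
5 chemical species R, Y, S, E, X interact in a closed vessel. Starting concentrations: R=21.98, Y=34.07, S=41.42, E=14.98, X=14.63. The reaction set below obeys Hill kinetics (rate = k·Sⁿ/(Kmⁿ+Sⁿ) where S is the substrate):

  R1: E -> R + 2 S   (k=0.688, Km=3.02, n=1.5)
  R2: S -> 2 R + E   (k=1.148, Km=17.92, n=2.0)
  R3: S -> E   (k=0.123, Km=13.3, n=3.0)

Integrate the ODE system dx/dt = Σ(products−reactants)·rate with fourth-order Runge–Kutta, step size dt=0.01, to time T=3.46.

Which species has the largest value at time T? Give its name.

Dominant species at T: S

RK4 with dt=0.01: 346 steps to T=3.46. Trajectory (selected grid times):
t=0.00: R=21.98 Y=34.07 S=41.42 E=14.98 X=14.63
t=0.38: R=22.96 Y=34.07 S=41.49 E=15.15 X=14.63
t=0.77: R=23.96 Y=34.07 S=41.56 E=15.33 X=14.63
t=1.15: R=24.93 Y=34.07 S=41.62 E=15.50 X=14.63
t=1.54: R=25.94 Y=34.07 S=41.69 E=15.68 X=14.63
t=1.92: R=26.91 Y=34.07 S=41.76 E=15.85 X=14.63
t=2.31: R=27.92 Y=34.07 S=41.83 E=16.03 X=14.63
t=2.69: R=28.90 Y=34.07 S=41.90 E=16.20 X=14.63
t=3.08: R=29.90 Y=34.07 S=41.98 E=16.38 X=14.63
t=3.46: R=30.88 Y=34.07 S=42.05 E=16.55 X=14.63
At T=3.46: R=30.88 Y=34.07 S=42.05 E=16.55 X=14.63; the largest is S.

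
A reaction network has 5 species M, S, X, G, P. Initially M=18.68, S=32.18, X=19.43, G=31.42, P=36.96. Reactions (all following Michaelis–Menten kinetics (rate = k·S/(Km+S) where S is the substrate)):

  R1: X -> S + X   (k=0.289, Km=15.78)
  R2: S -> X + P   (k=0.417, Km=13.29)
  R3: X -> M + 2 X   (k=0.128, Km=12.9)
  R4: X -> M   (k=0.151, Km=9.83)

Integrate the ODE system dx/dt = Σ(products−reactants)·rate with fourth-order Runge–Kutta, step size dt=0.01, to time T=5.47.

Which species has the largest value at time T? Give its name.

RK4 with dt=0.01: 547 steps to T=5.47. Trajectory (selected grid times):
t=0.00: M=18.68 S=32.18 X=19.43 G=31.42 P=36.96
t=0.61: M=18.79 S=32.10 X=19.60 G=31.42 P=37.14
t=1.22: M=18.90 S=32.02 X=19.76 G=31.42 P=37.32
t=1.82: M=19.00 S=31.94 X=19.92 G=31.42 P=37.50
t=2.43: M=19.11 S=31.85 X=20.09 G=31.42 P=37.68
t=3.04: M=19.22 S=31.77 X=20.25 G=31.42 P=37.86
t=3.65: M=19.33 S=31.69 X=20.42 G=31.42 P=38.03
t=4.25: M=19.44 S=31.62 X=20.58 G=31.42 P=38.21
t=4.86: M=19.55 S=31.54 X=20.75 G=31.42 P=38.39
t=5.47: M=19.66 S=31.46 X=20.91 G=31.42 P=38.57
At T=5.47: M=19.66 S=31.46 X=20.91 G=31.42 P=38.57; the largest is P.

Dominant species at T: P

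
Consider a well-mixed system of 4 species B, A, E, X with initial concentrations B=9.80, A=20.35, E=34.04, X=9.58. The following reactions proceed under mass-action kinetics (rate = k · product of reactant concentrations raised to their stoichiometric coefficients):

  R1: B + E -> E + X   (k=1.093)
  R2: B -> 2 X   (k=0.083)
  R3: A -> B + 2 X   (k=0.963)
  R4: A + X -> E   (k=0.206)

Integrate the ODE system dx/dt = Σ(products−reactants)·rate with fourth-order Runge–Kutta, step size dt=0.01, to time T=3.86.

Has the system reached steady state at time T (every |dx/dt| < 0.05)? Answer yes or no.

Steady state at T: yes

RK4 with dt=0.01: 386 steps to T=3.86. Trajectory (selected grid times):
t=0.00: B=9.80 A=20.35 E=34.04 X=9.58
t=0.43: B=0.06 A=2.93 E=47.70 X=16.97
t=0.86: B=0.01 A=0.44 E=49.65 X=16.70
t=1.29: B=0.00 A=0.07 E=49.94 X=16.66
t=1.72: B=0.00 A=0.01 E=49.98 X=16.65
t=2.14: B=0.00 A=0.00 E=49.99 X=16.65
t=2.57: B=0.00 A=0.00 E=49.99 X=16.65
t=3.00: B=0.00 A=0.00 E=49.99 X=16.65
t=3.43: B=0.00 A=0.00 E=49.99 X=16.65
t=3.86: B=0.00 A=0.00 E=49.99 X=16.65
Rates at T: R1=0.0000, R2=0.0000, R3=0.0000, R4=0.0000
dx/dt at T (Σ net stoichiometry × rate): B=-0.0000, A=-0.0000, E=+0.0000, X=-0.0000
Largest |dx/dt| is |-0.0000| (A) < 0.05 → steady.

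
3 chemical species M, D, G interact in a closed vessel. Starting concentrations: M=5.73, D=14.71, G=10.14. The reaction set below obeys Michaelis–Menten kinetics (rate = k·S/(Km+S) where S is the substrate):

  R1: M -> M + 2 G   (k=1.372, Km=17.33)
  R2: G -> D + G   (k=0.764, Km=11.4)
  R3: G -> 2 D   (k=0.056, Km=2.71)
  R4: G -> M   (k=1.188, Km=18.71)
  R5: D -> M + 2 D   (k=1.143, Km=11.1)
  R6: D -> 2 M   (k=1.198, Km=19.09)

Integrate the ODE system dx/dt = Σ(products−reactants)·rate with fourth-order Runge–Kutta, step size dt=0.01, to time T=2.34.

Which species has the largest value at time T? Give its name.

Dominant species at T: D

RK4 with dt=0.01: 234 steps to T=2.34. Trajectory (selected grid times):
t=0.00: M=5.73 D=14.71 G=10.14
t=0.26: M=6.28 D=14.86 G=10.20
t=0.52: M=6.83 D=15.01 G=10.28
t=0.78: M=7.39 D=15.16 G=10.36
t=1.04: M=7.95 D=15.31 G=10.46
t=1.30: M=8.51 D=15.47 G=10.57
t=1.56: M=9.08 D=15.62 G=10.69
t=1.82: M=9.64 D=15.77 G=10.81
t=2.08: M=10.21 D=15.93 G=10.95
t=2.34: M=10.79 D=16.08 G=11.09
At T=2.34: M=10.79 D=16.08 G=11.09; the largest is D.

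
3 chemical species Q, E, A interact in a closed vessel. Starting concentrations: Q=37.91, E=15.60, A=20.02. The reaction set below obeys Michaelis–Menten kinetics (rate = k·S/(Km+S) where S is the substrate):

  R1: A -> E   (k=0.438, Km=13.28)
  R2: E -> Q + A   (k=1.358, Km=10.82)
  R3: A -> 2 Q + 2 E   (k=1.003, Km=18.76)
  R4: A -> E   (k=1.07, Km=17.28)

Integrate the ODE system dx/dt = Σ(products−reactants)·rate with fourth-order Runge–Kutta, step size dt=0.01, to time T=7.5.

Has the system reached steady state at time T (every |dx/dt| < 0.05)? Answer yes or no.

Steady state at T: no

RK4 with dt=0.01: 750 steps to T=7.5. Trajectory (selected grid times):
t=0.00: Q=37.91 E=15.60 A=20.02
t=0.83: Q=39.44 E=16.47 A=19.57
t=1.67: Q=40.99 E=17.33 A=19.15
t=2.50: Q=42.53 E=18.14 A=18.75
t=3.33: Q=44.07 E=18.93 A=18.38
t=4.17: Q=45.63 E=19.70 A=18.02
t=5.00: Q=47.17 E=20.44 A=17.69
t=5.83: Q=48.72 E=21.16 A=17.37
t=6.67: Q=50.28 E=21.86 A=17.07
t=7.50: Q=51.83 E=22.54 A=16.79
Rates at T: R1=0.2446, R2=0.9175, R3=0.4737, R4=0.5273
dx/dt at T (Σ net stoichiometry × rate): Q=+1.8650, E=+0.8018, A=-0.3281
Largest |dx/dt| is |+1.8650| (Q) ≥ 0.05 → not steady.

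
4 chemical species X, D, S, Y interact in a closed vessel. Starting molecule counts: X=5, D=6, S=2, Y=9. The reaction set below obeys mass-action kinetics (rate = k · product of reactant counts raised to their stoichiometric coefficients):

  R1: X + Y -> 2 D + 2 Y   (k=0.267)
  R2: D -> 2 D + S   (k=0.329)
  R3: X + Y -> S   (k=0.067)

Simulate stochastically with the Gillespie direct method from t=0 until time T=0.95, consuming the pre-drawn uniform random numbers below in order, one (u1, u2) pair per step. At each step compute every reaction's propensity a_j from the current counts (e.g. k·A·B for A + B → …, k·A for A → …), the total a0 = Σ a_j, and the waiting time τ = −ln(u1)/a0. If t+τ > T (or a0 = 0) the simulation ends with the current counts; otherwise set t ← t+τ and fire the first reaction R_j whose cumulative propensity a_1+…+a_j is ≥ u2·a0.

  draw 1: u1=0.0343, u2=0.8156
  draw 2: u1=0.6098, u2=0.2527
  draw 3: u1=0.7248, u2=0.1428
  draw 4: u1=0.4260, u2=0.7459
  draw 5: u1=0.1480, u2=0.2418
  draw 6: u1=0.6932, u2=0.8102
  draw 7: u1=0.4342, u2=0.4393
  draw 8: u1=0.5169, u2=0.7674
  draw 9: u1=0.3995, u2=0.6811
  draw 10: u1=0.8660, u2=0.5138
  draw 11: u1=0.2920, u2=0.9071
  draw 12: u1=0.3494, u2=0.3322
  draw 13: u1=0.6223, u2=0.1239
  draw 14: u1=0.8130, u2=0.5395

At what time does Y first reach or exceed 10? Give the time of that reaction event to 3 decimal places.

t=0.000: X=5 D=6 S=2 Y=9
Draw 1: a1=12.015, a2=1.974, a3=3.015, a0=17.004; τ=−ln(0.0343)/17.004=0.198 → t=0.198; u2·a0=0.8156·17.004=13.868; a1=12.015 < 13.868 ≤ a1+a2=13.989 → R2 fires; X=5 D=7 S=3 Y=9
Draw 2: a1=12.015, a2=2.303, a3=3.015, a0=17.333; τ=−ln(0.6098)/17.333=0.029 → t=0.227; u2·a0=0.2527·17.333=4.380 ≤ a1=12.015 → R1 fires; X=4 D=9 S=3 Y=10
Draw 3: a1=10.680, a2=2.961, a3=2.680, a0=16.321; τ=−ln(0.7248)/16.321=0.020 → t=0.247; u2·a0=0.1428·16.321=2.331 ≤ a1=10.680 → R1 fires; X=3 D=11 S=3 Y=11
Draw 4: a1=8.811, a2=3.619, a3=2.211, a0=14.641; τ=−ln(0.4260)/14.641=0.058 → t=0.305; u2·a0=0.7459·14.641=10.921; a1=8.811 < 10.921 ≤ a1+a2=12.430 → R2 fires; X=3 D=12 S=4 Y=11
Draw 5: a1=8.811, a2=3.948, a3=2.211, a0=14.970; τ=−ln(0.1480)/14.970=0.128 → t=0.433; u2·a0=0.2418·14.970=3.620 ≤ a1=8.811 → R1 fires; X=2 D=14 S=4 Y=12
Draw 6: a1=6.408, a2=4.606, a3=1.608, a0=12.622; τ=−ln(0.6932)/12.622=0.029 → t=0.462; u2·a0=0.8102·12.622=10.226; a1=6.408 < 10.226 ≤ a1+a2=11.014 → R2 fires; X=2 D=15 S=5 Y=12
Draw 7: a1=6.408, a2=4.935, a3=1.608, a0=12.951; τ=−ln(0.4342)/12.951=0.064 → t=0.526; u2·a0=0.4393·12.951=5.689 ≤ a1=6.408 → R1 fires; X=1 D=17 S=5 Y=13
Draw 8: a1=3.471, a2=5.593, a3=0.871, a0=9.935; τ=−ln(0.5169)/9.935=0.066 → t=0.592; u2·a0=0.7674·9.935=7.624; a1=3.471 < 7.624 ≤ a1+a2=9.064 → R2 fires; X=1 D=18 S=6 Y=13
Draw 9: a1=3.471, a2=5.922, a3=0.871, a0=10.264; τ=−ln(0.3995)/10.264=0.089 → t=0.682; u2·a0=0.6811·10.264=6.991; a1=3.471 < 6.991 ≤ a1+a2=9.393 → R2 fires; X=1 D=19 S=7 Y=13
Draw 10: a1=3.471, a2=6.251, a3=0.871, a0=10.593; τ=−ln(0.8660)/10.593=0.014 → t=0.695; u2·a0=0.5138·10.593=5.443; a1=3.471 < 5.443 ≤ a1+a2=9.722 → R2 fires; X=1 D=20 S=8 Y=13
Draw 11: a1=3.471, a2=6.580, a3=0.871, a0=10.922; τ=−ln(0.2920)/10.922=0.113 → t=0.808; u2·a0=0.9071·10.922=9.907; a1=3.471 < 9.907 ≤ a1+a2=10.051 → R2 fires; X=1 D=21 S=9 Y=13
Draw 12: a1=3.471, a2=6.909, a3=0.871, a0=11.251; τ=−ln(0.3494)/11.251=0.093 → t=0.902; u2·a0=0.3322·11.251=3.738; a1=3.471 < 3.738 ≤ a1+a2=10.380 → R2 fires; X=1 D=22 S=10 Y=13
Draw 13: a1=3.471, a2=7.238, a3=0.871, a0=11.580; τ=−ln(0.6223)/11.580=0.041 → t=0.942; u2·a0=0.1239·11.580=1.435 ≤ a1=3.471 → R1 fires; X=0 D=24 S=10 Y=14
Draw 14: a1=0.000, a2=7.896, a3=0.000, a0=7.896; τ=−ln(0.8130)/7.896=0.026 → t=0.969 > T=0.95: stop.
Y first becomes ≥ 10 when it reaches 10 at the event at t=0.227.

Threshold first reached at t = 0.227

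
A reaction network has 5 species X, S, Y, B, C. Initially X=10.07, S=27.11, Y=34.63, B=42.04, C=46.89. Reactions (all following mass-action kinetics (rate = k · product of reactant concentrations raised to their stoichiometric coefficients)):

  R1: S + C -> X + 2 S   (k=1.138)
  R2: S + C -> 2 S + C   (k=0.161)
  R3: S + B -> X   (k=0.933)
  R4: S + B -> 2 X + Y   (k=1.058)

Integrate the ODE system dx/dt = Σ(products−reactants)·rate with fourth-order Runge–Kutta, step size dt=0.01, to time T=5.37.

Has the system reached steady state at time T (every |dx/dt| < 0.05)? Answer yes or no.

RK4 with dt=0.01: 537 steps to T=5.37. Trajectory (selected grid times):
t=0.00: X=10.07 S=27.11 Y=34.63 B=42.04 C=46.89
t=0.60: X=121.34 S=38.59 Y=56.97 B=0.00 C=0.00
t=1.19: X=121.34 S=38.59 Y=56.97 B=0.00 C=0.00
t=1.79: X=121.34 S=38.59 Y=56.97 B=0.00 C=0.00
t=2.39: X=121.34 S=38.59 Y=56.97 B=0.00 C=0.00
t=2.98: X=121.34 S=38.59 Y=56.97 B=0.00 C=0.00
t=3.58: X=121.34 S=38.59 Y=56.97 B=0.00 C=0.00
t=4.18: X=121.34 S=38.59 Y=56.97 B=0.00 C=0.00
t=4.77: X=121.34 S=38.59 Y=56.97 B=0.00 C=0.00
t=5.37: X=121.34 S=38.59 Y=56.97 B=0.00 C=0.00
Rates at T: R1=0.0000, R2=0.0000, R3=0.0000, R4=0.0000
dx/dt at T (Σ net stoichiometry × rate): X=+0.0000, S=+0.0000, Y=+0.0000, B=-0.0000, C=-0.0000
Largest |dx/dt| is |+0.0000| (S) < 0.05 → steady.

Steady state at T: yes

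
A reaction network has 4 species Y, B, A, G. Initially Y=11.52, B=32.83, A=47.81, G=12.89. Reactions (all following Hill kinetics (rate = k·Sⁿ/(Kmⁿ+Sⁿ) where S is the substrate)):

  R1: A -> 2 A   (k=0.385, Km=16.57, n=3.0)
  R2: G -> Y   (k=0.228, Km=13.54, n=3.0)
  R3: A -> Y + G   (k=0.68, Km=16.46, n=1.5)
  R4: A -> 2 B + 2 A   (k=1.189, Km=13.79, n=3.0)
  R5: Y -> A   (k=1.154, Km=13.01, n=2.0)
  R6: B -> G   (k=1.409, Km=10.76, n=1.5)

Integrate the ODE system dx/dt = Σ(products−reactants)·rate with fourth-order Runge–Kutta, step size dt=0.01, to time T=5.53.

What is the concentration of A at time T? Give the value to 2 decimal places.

RK4 with dt=0.01: 553 steps to T=5.53. Trajectory (selected grid times):
t=0.00: Y=11.52 B=32.83 A=47.81 G=12.89
t=0.61: Y=11.62 B=33.52 A=48.71 G=13.89
t=1.23: Y=11.73 B=34.22 A=49.63 G=14.91
t=1.84: Y=11.85 B=34.91 A=50.53 G=15.91
t=2.46: Y=11.97 B=35.61 A=51.46 G=16.92
t=3.07: Y=12.09 B=36.30 A=52.37 G=17.92
t=3.69: Y=12.22 B=36.99 A=53.30 G=18.93
t=4.30: Y=12.35 B=37.67 A=54.22 G=19.92
t=4.92: Y=12.48 B=38.36 A=55.15 G=20.94
t=5.53: Y=12.61 B=39.04 A=56.08 G=21.93
Read off A at T=5.53: 56.08

A at T = 56.08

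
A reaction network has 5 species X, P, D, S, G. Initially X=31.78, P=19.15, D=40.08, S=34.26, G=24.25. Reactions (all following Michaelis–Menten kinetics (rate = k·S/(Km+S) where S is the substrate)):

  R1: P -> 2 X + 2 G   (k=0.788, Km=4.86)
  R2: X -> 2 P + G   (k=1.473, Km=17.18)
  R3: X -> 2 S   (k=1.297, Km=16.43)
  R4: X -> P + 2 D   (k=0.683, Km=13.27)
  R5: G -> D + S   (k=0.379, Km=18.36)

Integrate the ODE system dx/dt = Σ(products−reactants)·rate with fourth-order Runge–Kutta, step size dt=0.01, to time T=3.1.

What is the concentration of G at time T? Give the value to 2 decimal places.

G at T = 30.45

RK4 with dt=0.01: 310 steps to T=3.1. Trajectory (selected grid times):
t=0.00: X=31.78 P=19.15 D=40.08 S=34.26 G=24.25
t=0.34: X=31.43 P=19.75 D=40.48 S=34.91 G=24.93
t=0.69: X=31.08 P=20.36 D=40.89 S=35.59 G=25.63
t=1.03: X=30.74 P=20.95 D=41.29 S=36.24 G=26.31
t=1.38: X=30.39 P=21.55 D=41.71 S=36.91 G=27.01
t=1.72: X=30.07 P=22.13 D=42.11 S=37.55 G=27.69
t=2.07: X=29.73 P=22.73 D=42.52 S=38.22 G=28.39
t=2.41: X=29.42 P=23.30 D=42.92 S=38.87 G=29.07
t=2.76: X=29.09 P=23.88 D=43.33 S=39.53 G=29.77
t=3.10: X=28.78 P=24.45 D=43.73 S=40.17 G=30.45
Read off G at T=3.1: 30.45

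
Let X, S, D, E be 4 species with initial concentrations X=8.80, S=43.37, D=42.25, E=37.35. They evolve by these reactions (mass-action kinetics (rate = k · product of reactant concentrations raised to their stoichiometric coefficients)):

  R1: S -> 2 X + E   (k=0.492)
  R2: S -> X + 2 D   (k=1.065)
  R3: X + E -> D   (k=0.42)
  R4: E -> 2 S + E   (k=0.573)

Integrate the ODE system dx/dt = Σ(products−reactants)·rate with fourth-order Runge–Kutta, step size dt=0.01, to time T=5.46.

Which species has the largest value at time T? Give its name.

Dominant species at T: D

RK4 with dt=0.01: 546 steps to T=5.46. Trajectory (selected grid times):
t=0.00: X=8.80 S=43.37 D=42.25 E=37.35
t=0.61: X=11.45 S=24.54 D=126.47 E=7.64
t=1.21: X=20.65 S=10.86 D=159.90 E=0.95
t=1.82: X=26.73 S=4.40 D=172.08 E=0.23
t=2.43: X=29.32 S=1.76 D=176.84 E=0.08
t=3.03: X=30.35 S=0.71 D=178.71 E=0.03
t=3.64: X=30.78 S=0.28 D=179.47 E=0.01
t=4.25: X=30.95 S=0.11 D=179.78 E=0.00
t=4.85: X=31.01 S=0.05 D=179.90 E=0.00
t=5.46: X=31.04 S=0.02 D=179.95 E=0.00
At T=5.46: X=31.04 S=0.02 D=179.95 E=0.00; the largest is D.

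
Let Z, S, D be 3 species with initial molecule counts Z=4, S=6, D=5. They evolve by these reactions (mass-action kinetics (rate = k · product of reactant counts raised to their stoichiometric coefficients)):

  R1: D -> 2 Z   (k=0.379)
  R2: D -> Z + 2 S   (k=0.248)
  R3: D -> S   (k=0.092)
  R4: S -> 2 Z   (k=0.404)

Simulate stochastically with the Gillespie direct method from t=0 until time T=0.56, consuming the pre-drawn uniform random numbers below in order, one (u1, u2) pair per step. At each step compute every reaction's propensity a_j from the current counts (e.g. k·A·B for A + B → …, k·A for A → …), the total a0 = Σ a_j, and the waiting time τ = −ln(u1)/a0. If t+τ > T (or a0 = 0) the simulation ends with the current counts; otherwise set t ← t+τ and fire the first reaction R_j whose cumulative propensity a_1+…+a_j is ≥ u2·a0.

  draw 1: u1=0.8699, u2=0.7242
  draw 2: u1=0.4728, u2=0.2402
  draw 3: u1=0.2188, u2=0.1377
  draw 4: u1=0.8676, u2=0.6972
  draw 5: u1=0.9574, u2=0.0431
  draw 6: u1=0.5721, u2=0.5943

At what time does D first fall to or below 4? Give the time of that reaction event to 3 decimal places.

Threshold first reached at t = 0.157

t=0.000: Z=4 S=6 D=5
Draw 1: a1=1.895, a2=1.240, a3=0.460, a4=2.424, a0=6.019; τ=−ln(0.8699)/6.019=0.023 → t=0.023; u2·a0=0.7242·6.019=4.359; a1+…+a3=3.595 < 4.359 ≤ a1+…+a4=6.019 → R4 fires; Z=6 S=5 D=5
Draw 2: a1=1.895, a2=1.240, a3=0.460, a4=2.020, a0=5.615; τ=−ln(0.4728)/5.615=0.133 → t=0.157; u2·a0=0.2402·5.615=1.349 ≤ a1=1.895 → R1 fires; Z=8 S=5 D=4
Draw 3: a1=1.516, a2=0.992, a3=0.368, a4=2.020, a0=4.896; τ=−ln(0.2188)/4.896=0.310 → t=0.467; u2·a0=0.1377·4.896=0.674 ≤ a1=1.516 → R1 fires; Z=10 S=5 D=3
Draw 4: a1=1.137, a2=0.744, a3=0.276, a4=2.020, a0=4.177; τ=−ln(0.8676)/4.177=0.034 → t=0.501; u2·a0=0.6972·4.177=2.912; a1+…+a3=2.157 < 2.912 ≤ a1+…+a4=4.177 → R4 fires; Z=12 S=4 D=3
Draw 5: a1=1.137, a2=0.744, a3=0.276, a4=1.616, a0=3.773; τ=−ln(0.9574)/3.773=0.012 → t=0.512; u2·a0=0.0431·3.773=0.163 ≤ a1=1.137 → R1 fires; Z=14 S=4 D=2
Draw 6: a1=0.758, a2=0.496, a3=0.184, a4=1.616, a0=3.054; τ=−ln(0.5721)/3.054=0.183 → t=0.695 > T=0.56: stop.
D first becomes ≤ 4 when it reaches 4 at the event at t=0.157.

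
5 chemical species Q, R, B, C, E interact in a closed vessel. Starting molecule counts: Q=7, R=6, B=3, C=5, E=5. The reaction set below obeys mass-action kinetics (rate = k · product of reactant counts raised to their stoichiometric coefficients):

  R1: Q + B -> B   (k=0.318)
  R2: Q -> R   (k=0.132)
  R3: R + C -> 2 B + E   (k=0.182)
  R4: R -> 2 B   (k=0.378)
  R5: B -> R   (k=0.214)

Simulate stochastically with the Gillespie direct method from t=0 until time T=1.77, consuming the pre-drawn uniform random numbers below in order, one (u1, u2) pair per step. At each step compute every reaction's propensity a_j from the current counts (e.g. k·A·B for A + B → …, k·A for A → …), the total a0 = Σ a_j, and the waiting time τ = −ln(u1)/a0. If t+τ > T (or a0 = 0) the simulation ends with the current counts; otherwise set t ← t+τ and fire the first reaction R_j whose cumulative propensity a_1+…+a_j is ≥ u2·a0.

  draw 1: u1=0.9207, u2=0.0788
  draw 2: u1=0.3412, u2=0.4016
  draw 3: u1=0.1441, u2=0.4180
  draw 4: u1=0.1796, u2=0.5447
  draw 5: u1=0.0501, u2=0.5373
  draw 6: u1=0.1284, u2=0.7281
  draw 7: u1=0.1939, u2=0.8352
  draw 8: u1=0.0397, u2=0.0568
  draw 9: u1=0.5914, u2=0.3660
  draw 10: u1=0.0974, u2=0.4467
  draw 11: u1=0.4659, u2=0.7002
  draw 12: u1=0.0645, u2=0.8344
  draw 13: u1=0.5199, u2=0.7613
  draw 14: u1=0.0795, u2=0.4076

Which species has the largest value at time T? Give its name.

Dominant species at T: B

t=0.000: Q=7 R=6 B=3 C=5 E=5
Draw 1: a1=6.678, a2=0.924, a3=5.460, a4=2.268, a5=0.642, a0=15.972; τ=−ln(0.9207)/15.972=0.005 → t=0.005; u2·a0=0.0788·15.972=1.259 ≤ a1=6.678 → R1 fires; Q=6 R=6 B=3 C=5 E=5
Draw 2: a1=5.724, a2=0.792, a3=5.460, a4=2.268, a5=0.642, a0=14.886; τ=−ln(0.3412)/14.886=0.072 → t=0.077; u2·a0=0.4016·14.886=5.978; a1=5.724 < 5.978 ≤ a1+a2=6.516 → R2 fires; Q=5 R=7 B=3 C=5 E=5
Draw 3: a1=4.770, a2=0.660, a3=6.370, a4=2.646, a5=0.642, a0=15.088; τ=−ln(0.1441)/15.088=0.128 → t=0.206; u2·a0=0.4180·15.088=6.307; a1+a2=5.430 < 6.307 ≤ a1+…+a3=11.800 → R3 fires; Q=5 R=6 B=5 C=4 E=6
Draw 4: a1=7.950, a2=0.660, a3=4.368, a4=2.268, a5=1.070, a0=16.316; τ=−ln(0.1796)/16.316=0.105 → t=0.311; u2·a0=0.5447·16.316=8.887; a1+a2=8.610 < 8.887 ≤ a1+…+a3=12.978 → R3 fires; Q=5 R=5 B=7 C=3 E=7
Draw 5: a1=11.130, a2=0.660, a3=2.730, a4=1.890, a5=1.498, a0=17.908; τ=−ln(0.0501)/17.908=0.167 → t=0.478; u2·a0=0.5373·17.908=9.622 ≤ a1=11.130 → R1 fires; Q=4 R=5 B=7 C=3 E=7
Draw 6: a1=8.904, a2=0.528, a3=2.730, a4=1.890, a5=1.498, a0=15.550; τ=−ln(0.1284)/15.550=0.132 → t=0.610; u2·a0=0.7281·15.550=11.322; a1+a2=9.432 < 11.322 ≤ a1+…+a3=12.162 → R3 fires; Q=4 R=4 B=9 C=2 E=8
Draw 7: a1=11.448, a2=0.528, a3=1.456, a4=1.512, a5=1.926, a0=16.870; τ=−ln(0.1939)/16.870=0.097 → t=0.707; u2·a0=0.8352·16.870=14.090; a1+…+a3=13.432 < 14.090 ≤ a1+…+a4=14.944 → R4 fires; Q=4 R=3 B=11 C=2 E=8
Draw 8: a1=13.992, a2=0.528, a3=1.092, a4=1.134, a5=2.354, a0=19.100; τ=−ln(0.0397)/19.100=0.169 → t=0.876; u2·a0=0.0568·19.100=1.085 ≤ a1=13.992 → R1 fires; Q=3 R=3 B=11 C=2 E=8
Draw 9: a1=10.494, a2=0.396, a3=1.092, a4=1.134, a5=2.354, a0=15.470; τ=−ln(0.5914)/15.470=0.034 → t=0.910; u2·a0=0.3660·15.470=5.662 ≤ a1=10.494 → R1 fires; Q=2 R=3 B=11 C=2 E=8
Draw 10: a1=6.996, a2=0.264, a3=1.092, a4=1.134, a5=2.354, a0=11.840; τ=−ln(0.0974)/11.840=0.197 → t=1.107; u2·a0=0.4467·11.840=5.289 ≤ a1=6.996 → R1 fires; Q=1 R=3 B=11 C=2 E=8
Draw 11: a1=3.498, a2=0.132, a3=1.092, a4=1.134, a5=2.354, a0=8.210; τ=−ln(0.4659)/8.210=0.093 → t=1.200; u2·a0=0.7002·8.210=5.749; a1+…+a3=4.722 < 5.749 ≤ a1+…+a4=5.856 → R4 fires; Q=1 R=2 B=13 C=2 E=8
Draw 12: a1=4.134, a2=0.132, a3=0.728, a4=0.756, a5=2.782, a0=8.532; τ=−ln(0.0645)/8.532=0.321 → t=1.521; u2·a0=0.8344·8.532=7.119; a1+…+a4=5.750 < 7.119 ≤ a1+…+a5=8.532 → R5 fires; Q=1 R=3 B=12 C=2 E=8
Draw 13: a1=3.816, a2=0.132, a3=1.092, a4=1.134, a5=2.568, a0=8.742; τ=−ln(0.5199)/8.742=0.075 → t=1.596; u2·a0=0.7613·8.742=6.655; a1+…+a4=6.174 < 6.655 ≤ a1+…+a5=8.742 → R5 fires; Q=1 R=4 B=11 C=2 E=8
Draw 14: a1=3.498, a2=0.132, a3=1.456, a4=1.512, a5=2.354, a0=8.952; τ=−ln(0.0795)/8.952=0.283 → t=1.879 > T=1.77: stop.
At T=1.77: Q=1 R=4 B=11 C=2 E=8; the largest is B.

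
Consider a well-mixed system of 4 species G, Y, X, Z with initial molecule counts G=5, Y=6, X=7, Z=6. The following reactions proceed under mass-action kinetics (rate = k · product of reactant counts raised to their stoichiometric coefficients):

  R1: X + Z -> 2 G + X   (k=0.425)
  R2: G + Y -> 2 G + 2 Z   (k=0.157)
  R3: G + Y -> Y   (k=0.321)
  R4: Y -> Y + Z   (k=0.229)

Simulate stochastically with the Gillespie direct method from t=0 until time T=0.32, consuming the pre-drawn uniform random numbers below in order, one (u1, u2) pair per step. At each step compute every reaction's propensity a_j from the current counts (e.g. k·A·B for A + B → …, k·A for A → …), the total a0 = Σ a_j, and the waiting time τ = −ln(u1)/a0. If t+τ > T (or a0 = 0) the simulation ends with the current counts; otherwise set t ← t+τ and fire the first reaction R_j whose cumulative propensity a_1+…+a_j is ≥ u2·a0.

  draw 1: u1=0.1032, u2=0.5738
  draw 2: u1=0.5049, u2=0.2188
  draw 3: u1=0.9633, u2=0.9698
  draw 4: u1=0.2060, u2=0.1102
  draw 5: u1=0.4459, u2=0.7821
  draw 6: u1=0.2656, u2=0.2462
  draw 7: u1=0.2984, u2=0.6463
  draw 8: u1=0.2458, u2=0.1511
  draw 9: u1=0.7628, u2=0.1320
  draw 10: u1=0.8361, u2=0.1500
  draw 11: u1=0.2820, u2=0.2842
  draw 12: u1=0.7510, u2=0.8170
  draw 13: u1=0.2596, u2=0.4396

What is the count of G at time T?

G at T = 15

t=0.000: G=5 Y=6 X=7 Z=6
Draw 1: a1=17.850, a2=4.710, a3=9.630, a4=1.374, a0=33.564; τ=−ln(0.1032)/33.564=0.068 → t=0.068; u2·a0=0.5738·33.564=19.259; a1=17.850 < 19.259 ≤ a1+a2=22.560 → R2 fires; G=6 Y=5 X=7 Z=8
Draw 2: a1=23.800, a2=4.710, a3=9.630, a4=1.145, a0=39.285; τ=−ln(0.5049)/39.285=0.017 → t=0.085; u2·a0=0.2188·39.285=8.596 ≤ a1=23.800 → R1 fires; G=8 Y=5 X=7 Z=7
Draw 3: a1=20.825, a2=6.280, a3=12.840, a4=1.145, a0=41.090; τ=−ln(0.9633)/41.090=0.001 → t=0.086; u2·a0=0.9698·41.090=39.849; a1+a2=27.105 < 39.849 ≤ a1+…+a3=39.945 → R3 fires; G=7 Y=5 X=7 Z=7
Draw 4: a1=20.825, a2=5.495, a3=11.235, a4=1.145, a0=38.700; τ=−ln(0.2060)/38.700=0.041 → t=0.127; u2·a0=0.1102·38.700=4.265 ≤ a1=20.825 → R1 fires; G=9 Y=5 X=7 Z=6
Draw 5: a1=17.850, a2=7.065, a3=14.445, a4=1.145, a0=40.505; τ=−ln(0.4459)/40.505=0.020 → t=0.147; u2·a0=0.7821·40.505=31.679; a1+a2=24.915 < 31.679 ≤ a1+…+a3=39.360 → R3 fires; G=8 Y=5 X=7 Z=6
Draw 6: a1=17.850, a2=6.280, a3=12.840, a4=1.145, a0=38.115; τ=−ln(0.2656)/38.115=0.035 → t=0.182; u2·a0=0.2462·38.115=9.384 ≤ a1=17.850 → R1 fires; G=10 Y=5 X=7 Z=5
Draw 7: a1=14.875, a2=7.850, a3=16.050, a4=1.145, a0=39.920; τ=−ln(0.2984)/39.920=0.030 → t=0.212; u2·a0=0.6463·39.920=25.800; a1+a2=22.725 < 25.800 ≤ a1+…+a3=38.775 → R3 fires; G=9 Y=5 X=7 Z=5
Draw 8: a1=14.875, a2=7.065, a3=14.445, a4=1.145, a0=37.530; τ=−ln(0.2458)/37.530=0.037 → t=0.249; u2·a0=0.1511·37.530=5.671 ≤ a1=14.875 → R1 fires; G=11 Y=5 X=7 Z=4
Draw 9: a1=11.900, a2=8.635, a3=17.655, a4=1.145, a0=39.335; τ=−ln(0.7628)/39.335=0.007 → t=0.256; u2·a0=0.1320·39.335=5.192 ≤ a1=11.900 → R1 fires; G=13 Y=5 X=7 Z=3
Draw 10: a1=8.925, a2=10.205, a3=20.865, a4=1.145, a0=41.140; τ=−ln(0.8361)/41.140=0.004 → t=0.260; u2·a0=0.1500·41.140=6.171 ≤ a1=8.925 → R1 fires; G=15 Y=5 X=7 Z=2
Draw 11: a1=5.950, a2=11.775, a3=24.075, a4=1.145, a0=42.945; τ=−ln(0.2820)/42.945=0.029 → t=0.290; u2·a0=0.2842·42.945=12.205; a1=5.950 < 12.205 ≤ a1+a2=17.725 → R2 fires; G=16 Y=4 X=7 Z=4
Draw 12: a1=11.900, a2=10.048, a3=20.544, a4=0.916, a0=43.408; τ=−ln(0.7510)/43.408=0.007 → t=0.297; u2·a0=0.8170·43.408=35.464; a1+a2=21.948 < 35.464 ≤ a1+…+a3=42.492 → R3 fires; G=15 Y=4 X=7 Z=4
Draw 13: a1=11.900, a2=9.420, a3=19.260, a4=0.916, a0=41.496; τ=−ln(0.2596)/41.496=0.032 → t=0.329 > T=0.32: stop.
Read off G at T=0.32: 15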